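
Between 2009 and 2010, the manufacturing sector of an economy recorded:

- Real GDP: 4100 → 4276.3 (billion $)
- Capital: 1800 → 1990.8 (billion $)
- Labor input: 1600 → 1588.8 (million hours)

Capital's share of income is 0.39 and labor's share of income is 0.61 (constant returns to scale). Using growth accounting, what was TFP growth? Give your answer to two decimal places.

Real GDP growth = (4276.3 − 4100) / 4100 = 4.3%.
Capital growth = (1990.8 − 1800) / 1800 = 10.6%.
Labor input growth = (1588.8 − 1600) / 1600 = -0.7%.
Labor's share = 1 − 0.39 = 0.61.
Capital: 0.39 × 10.6 = 4.134 pp.
Labor input: 0.61 × (-0.7) = -0.427 pp.
TFP growth = 4.3 − 3.707 = 0.593%.

TFP growth was 0.59%.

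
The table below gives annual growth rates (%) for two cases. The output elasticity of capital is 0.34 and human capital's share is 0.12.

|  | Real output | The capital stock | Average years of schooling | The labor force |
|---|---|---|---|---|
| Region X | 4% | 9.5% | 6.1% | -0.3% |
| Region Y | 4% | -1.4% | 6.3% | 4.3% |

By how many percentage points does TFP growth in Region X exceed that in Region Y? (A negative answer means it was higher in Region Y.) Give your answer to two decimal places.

Labor's share = 1 − 0.34 − 0.12 = 0.54.
Region X: TFP = 4 − 3.23 − 0.732 + 0.162 = 0.2%.
Region Y: TFP = 4 + 0.476 − 0.756 − 2.322 = 1.398%.
Difference = 0.2 − (1.398) = -1.198 pp.

-1.20 percentage points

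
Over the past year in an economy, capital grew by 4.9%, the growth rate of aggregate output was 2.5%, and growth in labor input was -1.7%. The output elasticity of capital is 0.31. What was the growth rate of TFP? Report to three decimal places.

Labor's share = 1 − 0.31 = 0.69.
Capital: 0.31 × 4.9 = 1.519 pp.
Labor input: 0.69 × (-1.7) = -1.173 pp.
TFP growth = 2.5 − 0.346 = 2.154%.

2.154%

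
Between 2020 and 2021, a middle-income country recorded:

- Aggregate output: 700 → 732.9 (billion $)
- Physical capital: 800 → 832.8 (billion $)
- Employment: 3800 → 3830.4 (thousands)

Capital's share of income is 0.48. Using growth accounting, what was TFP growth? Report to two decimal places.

Aggregate output growth = (732.9 − 700) / 700 = 4.7%.
Physical capital growth = (832.8 − 800) / 800 = 4.1%.
Employment growth = (3830.4 − 3800) / 3800 = 0.8%.
Labor's share = 1 − 0.48 = 0.52.
Physical capital: 0.48 × 4.1 = 1.968 pp.
Employment: 0.52 × 0.8 = 0.416 pp.
TFP growth = 4.7 − 2.384 = 2.316%.

2.32%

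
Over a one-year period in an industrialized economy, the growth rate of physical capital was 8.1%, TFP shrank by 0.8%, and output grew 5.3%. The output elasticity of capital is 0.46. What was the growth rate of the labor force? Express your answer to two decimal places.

4.40%

Labor's share = 1 − 0.46 = 0.54.
gY = gA + 0.46×8.1 + 0.54×g.
0.54×g = 5.3 + 0.8 − 3.726 = 2.374.
g = 2.374 / 0.54 = 4.3963%.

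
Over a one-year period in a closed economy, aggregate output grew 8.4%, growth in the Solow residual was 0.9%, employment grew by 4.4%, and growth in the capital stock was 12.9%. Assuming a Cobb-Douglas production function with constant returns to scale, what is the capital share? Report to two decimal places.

α = 0.36

gY = gA + α·gK + (1−α)·gL, so gY − gA − gL = α(gK − gL).
8.4 − 0.9 − 4.4 = α × (12.9 − 4.4).
3.1 = 8.5 α, so α = 0.3647.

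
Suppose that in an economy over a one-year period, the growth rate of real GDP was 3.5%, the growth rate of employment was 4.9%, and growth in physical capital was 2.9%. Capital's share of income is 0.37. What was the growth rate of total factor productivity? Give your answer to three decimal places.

-0.660%

Labor's share = 1 − 0.37 = 0.63.
Physical capital: 0.37 × 2.9 = 1.073 pp.
Employment: 0.63 × 4.9 = 3.087 pp.
TFP growth = 3.5 − 4.16 = -0.66%.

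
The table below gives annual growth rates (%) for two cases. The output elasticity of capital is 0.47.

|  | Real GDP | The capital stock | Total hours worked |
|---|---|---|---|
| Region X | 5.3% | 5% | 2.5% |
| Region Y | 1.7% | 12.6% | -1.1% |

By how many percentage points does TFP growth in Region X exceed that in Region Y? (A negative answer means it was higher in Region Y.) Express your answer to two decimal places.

5.26 percentage points

Labor's share = 1 − 0.47 = 0.53.
Region X: TFP = 5.3 − 2.35 − 1.325 = 1.625%.
Region Y: TFP = 1.7 − 5.922 + 0.583 = -3.639%.
Difference = 1.625 − (-3.639) = 5.264 pp.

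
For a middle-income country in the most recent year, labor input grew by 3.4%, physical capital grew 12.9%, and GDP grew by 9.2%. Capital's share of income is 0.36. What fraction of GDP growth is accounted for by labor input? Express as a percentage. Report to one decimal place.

Labor's share = 1 − 0.36 = 0.64.
Labor input contributed 0.64 × 3.4 = 2.176 pp.
Share of growth = 2.176 / 9.2 × 100 = 23.652%.

Labor input accounted for 23.7% of growth.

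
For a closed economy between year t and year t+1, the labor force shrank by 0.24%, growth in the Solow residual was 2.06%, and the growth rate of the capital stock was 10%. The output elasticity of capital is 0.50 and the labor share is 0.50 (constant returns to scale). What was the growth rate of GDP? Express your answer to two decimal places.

Labor's share = 1 − 0.5 = 0.5.
The capital stock: 0.5 × 10 = 5 pp.
The labor force: 0.5 × (-0.24) = -0.12 pp.
Output growth = 2.06 + 4.88 = 6.94%.

6.94%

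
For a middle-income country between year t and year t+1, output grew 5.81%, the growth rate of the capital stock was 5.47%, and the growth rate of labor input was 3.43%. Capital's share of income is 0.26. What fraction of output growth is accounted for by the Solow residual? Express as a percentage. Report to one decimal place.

31.8%

Labor's share = 1 − 0.26 = 0.74.
The capital stock: 0.26 × 5.47 = 1.4222 pp.
Labor input: 0.74 × 3.43 = 2.5382 pp.
TFP growth = 5.81 − 3.9604 = 1.8496%.
TFP share of growth = 1.8496 / 5.81 × 100 = 31.835%.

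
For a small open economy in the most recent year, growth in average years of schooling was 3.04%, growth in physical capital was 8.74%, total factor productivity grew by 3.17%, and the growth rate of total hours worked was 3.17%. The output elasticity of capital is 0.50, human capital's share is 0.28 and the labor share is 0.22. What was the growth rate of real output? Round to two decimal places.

Labor's share = 1 − 0.5 − 0.28 = 0.22.
Physical capital: 0.5 × 8.74 = 4.37 pp.
Average years of schooling: 0.28 × 3.04 = 0.8512 pp.
Total hours worked: 0.22 × 3.17 = 0.6974 pp.
Output growth = 3.17 + 5.9186 = 9.0886%.

9.09%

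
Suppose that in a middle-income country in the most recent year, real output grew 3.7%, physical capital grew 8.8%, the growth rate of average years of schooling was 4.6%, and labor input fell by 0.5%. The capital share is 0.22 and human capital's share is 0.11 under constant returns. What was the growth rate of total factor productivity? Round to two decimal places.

1.59%

Labor's share = 1 − 0.22 − 0.11 = 0.67.
Physical capital: 0.22 × 8.8 = 1.936 pp.
Average years of schooling: 0.11 × 4.6 = 0.506 pp.
Labor input: 0.67 × (-0.5) = -0.335 pp.
TFP growth = 3.7 − 2.107 = 1.593%.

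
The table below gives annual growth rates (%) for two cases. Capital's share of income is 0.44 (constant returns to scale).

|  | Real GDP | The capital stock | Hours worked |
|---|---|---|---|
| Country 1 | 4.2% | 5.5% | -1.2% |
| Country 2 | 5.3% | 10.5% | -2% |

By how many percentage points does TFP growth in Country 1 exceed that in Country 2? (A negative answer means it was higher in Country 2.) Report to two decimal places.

Labor's share = 1 − 0.44 = 0.56.
Country 1: TFP = 4.2 − 2.42 + 0.672 = 2.452%.
Country 2: TFP = 5.3 − 4.62 + 1.12 = 1.8%.
Difference = 2.452 − (1.8) = 0.652 pp.

0.65 percentage points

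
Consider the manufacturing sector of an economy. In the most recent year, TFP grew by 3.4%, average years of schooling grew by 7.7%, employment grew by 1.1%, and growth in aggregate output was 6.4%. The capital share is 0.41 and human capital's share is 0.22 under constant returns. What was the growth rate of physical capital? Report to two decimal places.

2.19%

Labor's share = 1 − 0.41 − 0.22 = 0.37.
gY = gA + 0.22×7.7 + 0.37×1.1 + 0.41×g.
0.41×g = 6.4 − 3.4 − 2.101 = 0.899.
g = 0.899 / 0.41 = 2.1927%.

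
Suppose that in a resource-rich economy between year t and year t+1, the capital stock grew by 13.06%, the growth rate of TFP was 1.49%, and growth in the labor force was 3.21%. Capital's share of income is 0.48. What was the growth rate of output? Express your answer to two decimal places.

9.43%

Labor's share = 1 − 0.48 = 0.52.
The capital stock: 0.48 × 13.06 = 6.2688 pp.
The labor force: 0.52 × 3.21 = 1.6692 pp.
Output growth = 1.49 + 7.938 = 9.428%.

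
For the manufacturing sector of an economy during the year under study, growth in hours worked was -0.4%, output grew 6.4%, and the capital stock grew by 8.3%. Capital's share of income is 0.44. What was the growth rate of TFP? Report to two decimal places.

2.97%

Labor's share = 1 − 0.44 = 0.56.
The capital stock: 0.44 × 8.3 = 3.652 pp.
Hours worked: 0.56 × (-0.4) = -0.224 pp.
TFP growth = 6.4 − 3.428 = 2.972%.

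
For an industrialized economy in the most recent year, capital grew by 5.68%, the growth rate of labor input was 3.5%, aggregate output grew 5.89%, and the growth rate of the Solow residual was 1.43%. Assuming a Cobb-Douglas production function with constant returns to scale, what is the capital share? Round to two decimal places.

gY = gA + α·gK + (1−α)·gL, so gY − gA − gL = α(gK − gL).
5.89 − 1.43 − 3.5 = α × (5.68 − 3.5).
0.96 = 2.18 α, so α = 0.4404.

α = 0.44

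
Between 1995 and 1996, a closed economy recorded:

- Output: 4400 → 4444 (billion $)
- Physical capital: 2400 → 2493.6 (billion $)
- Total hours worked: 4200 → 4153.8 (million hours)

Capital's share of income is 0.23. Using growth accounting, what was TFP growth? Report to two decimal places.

Output growth = (4444 − 4400) / 4400 = 1%.
Physical capital growth = (2493.6 − 2400) / 2400 = 3.9%.
Total hours worked growth = (4153.8 − 4200) / 4200 = -1.1%.
Labor's share = 1 − 0.23 = 0.77.
Physical capital: 0.23 × 3.9 = 0.897 pp.
Total hours worked: 0.77 × (-1.1) = -0.847 pp.
TFP growth = 1 − 0.05 = 0.95%.

TFP growth was 0.95%.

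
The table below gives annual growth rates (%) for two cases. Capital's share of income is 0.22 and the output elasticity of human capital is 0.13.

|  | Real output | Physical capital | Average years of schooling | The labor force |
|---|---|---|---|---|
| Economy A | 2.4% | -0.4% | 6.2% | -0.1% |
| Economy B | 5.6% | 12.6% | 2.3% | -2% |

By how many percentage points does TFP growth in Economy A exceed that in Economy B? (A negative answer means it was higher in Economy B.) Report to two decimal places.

Labor's share = 1 − 0.22 − 0.13 = 0.65.
Economy A: TFP = 2.4 + 0.088 − 0.806 + 0.065 = 1.747%.
Economy B: TFP = 5.6 − 2.772 − 0.299 + 1.3 = 3.829%.
Difference = 1.747 − (3.829) = -2.082 pp.

-2.08 percentage points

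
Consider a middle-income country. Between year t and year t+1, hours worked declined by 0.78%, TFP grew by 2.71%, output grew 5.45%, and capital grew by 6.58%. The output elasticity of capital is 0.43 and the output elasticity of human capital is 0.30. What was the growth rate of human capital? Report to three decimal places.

Labor's share = 1 − 0.43 − 0.3 = 0.27.
gY = gA + 0.43×6.58 + 0.27×(-0.78) + 0.3×g.
0.3×g = 5.45 − 2.71 − 2.6188 = 0.1212.
g = 0.1212 / 0.3 = 0.404%.

0.404%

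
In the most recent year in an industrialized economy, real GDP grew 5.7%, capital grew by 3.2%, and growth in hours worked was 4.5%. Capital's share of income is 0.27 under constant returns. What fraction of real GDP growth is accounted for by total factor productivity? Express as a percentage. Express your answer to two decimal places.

Total factor productivity accounted for 27.21% of growth.

Labor's share = 1 − 0.27 = 0.73.
Capital: 0.27 × 3.2 = 0.864 pp.
Hours worked: 0.73 × 4.5 = 3.285 pp.
TFP growth = 5.7 − 4.149 = 1.551%.
TFP share of growth = 1.551 / 5.7 × 100 = 27.2105%.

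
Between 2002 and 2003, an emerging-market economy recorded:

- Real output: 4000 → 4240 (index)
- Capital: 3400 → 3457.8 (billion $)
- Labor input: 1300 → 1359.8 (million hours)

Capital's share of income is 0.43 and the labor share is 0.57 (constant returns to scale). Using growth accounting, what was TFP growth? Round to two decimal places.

2.65%

Real output growth = (4240 − 4000) / 4000 = 6%.
Capital growth = (3457.8 − 3400) / 3400 = 1.7%.
Labor input growth = (1359.8 − 1300) / 1300 = 4.6%.
Labor's share = 1 − 0.43 = 0.57.
Capital: 0.43 × 1.7 = 0.731 pp.
Labor input: 0.57 × 4.6 = 2.622 pp.
TFP growth = 6 − 3.353 = 2.647%.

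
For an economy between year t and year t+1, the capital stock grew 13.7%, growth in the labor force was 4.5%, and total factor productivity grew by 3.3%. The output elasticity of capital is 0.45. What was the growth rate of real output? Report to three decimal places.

Labor's share = 1 − 0.45 = 0.55.
The capital stock: 0.45 × 13.7 = 6.165 pp.
The labor force: 0.55 × 4.5 = 2.475 pp.
Output growth = 3.3 + 8.64 = 11.94%.

11.940%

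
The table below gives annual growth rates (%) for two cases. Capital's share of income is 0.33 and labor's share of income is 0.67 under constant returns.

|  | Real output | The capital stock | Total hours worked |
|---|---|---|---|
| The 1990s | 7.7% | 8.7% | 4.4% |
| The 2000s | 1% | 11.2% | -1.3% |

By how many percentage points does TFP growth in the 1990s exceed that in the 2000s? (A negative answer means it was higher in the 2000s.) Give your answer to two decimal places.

3.71 percentage points

Labor's share = 1 − 0.33 = 0.67.
The 1990s: TFP = 7.7 − 2.871 − 2.948 = 1.881%.
The 2000s: TFP = 1 − 3.696 + 0.871 = -1.825%.
Difference = 1.881 − (-1.825) = 3.706 pp.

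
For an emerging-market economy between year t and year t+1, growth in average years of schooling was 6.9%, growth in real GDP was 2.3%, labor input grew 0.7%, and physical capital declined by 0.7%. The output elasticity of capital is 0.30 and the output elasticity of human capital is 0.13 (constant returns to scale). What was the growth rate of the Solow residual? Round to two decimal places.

Labor's share = 1 − 0.3 − 0.13 = 0.57.
Physical capital: 0.3 × (-0.7) = -0.21 pp.
Average years of schooling: 0.13 × 6.9 = 0.897 pp.
Labor input: 0.57 × 0.7 = 0.399 pp.
TFP growth = 2.3 − 1.086 = 1.214%.

The Solow residual growth was 1.21%.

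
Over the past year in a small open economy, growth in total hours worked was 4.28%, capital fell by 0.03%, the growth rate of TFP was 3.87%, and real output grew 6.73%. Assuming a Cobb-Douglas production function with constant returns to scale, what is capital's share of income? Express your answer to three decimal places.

0.329

gY = gA + α·gK + (1−α)·gL, so gY − gA − gL = α(gK − gL).
6.73 − 3.87 − 4.28 = α × (-0.03 − 4.28).
-1.42 = -4.31 α, so α = 0.32947.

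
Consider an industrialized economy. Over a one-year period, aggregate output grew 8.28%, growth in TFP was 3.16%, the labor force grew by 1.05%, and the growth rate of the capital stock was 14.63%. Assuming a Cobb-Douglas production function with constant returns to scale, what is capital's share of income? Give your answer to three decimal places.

gY = gA + α·gK + (1−α)·gL, so gY − gA − gL = α(gK − gL).
8.28 − 3.16 − 1.05 = α × (14.63 − 1.05).
4.07 = 13.58 α, so α = 0.29971.

0.300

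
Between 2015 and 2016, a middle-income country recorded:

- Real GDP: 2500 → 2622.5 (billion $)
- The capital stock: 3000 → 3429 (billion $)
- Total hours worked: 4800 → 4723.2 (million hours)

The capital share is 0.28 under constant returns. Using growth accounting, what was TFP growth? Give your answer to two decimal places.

Real GDP growth = (2622.5 − 2500) / 2500 = 4.9%.
The capital stock growth = (3429 − 3000) / 3000 = 14.3%.
Total hours worked growth = (4723.2 − 4800) / 4800 = -1.6%.
Labor's share = 1 − 0.28 = 0.72.
The capital stock: 0.28 × 14.3 = 4.004 pp.
Total hours worked: 0.72 × (-1.6) = -1.152 pp.
TFP growth = 4.9 − 2.852 = 2.048%.

2.05%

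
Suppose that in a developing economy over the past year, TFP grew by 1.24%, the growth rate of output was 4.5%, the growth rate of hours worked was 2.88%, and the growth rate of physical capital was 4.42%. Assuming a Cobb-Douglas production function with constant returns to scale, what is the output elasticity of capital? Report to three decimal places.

gY = gA + α·gK + (1−α)·gL, so gY − gA − gL = α(gK − gL).
4.5 − 1.24 − 2.88 = α × (4.42 − 2.88).
0.38 = 1.54 α, so α = 0.24675.

0.247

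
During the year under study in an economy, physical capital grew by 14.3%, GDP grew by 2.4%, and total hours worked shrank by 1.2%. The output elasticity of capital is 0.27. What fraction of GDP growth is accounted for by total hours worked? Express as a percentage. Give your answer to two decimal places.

Labor's share = 1 − 0.27 = 0.73.
Total hours worked contributed 0.73 × (-1.2) = -0.876 pp.
Share of growth = -0.876 / 2.4 × 100 = -36.5%.

Total hours worked accounted for -36.50% of growth.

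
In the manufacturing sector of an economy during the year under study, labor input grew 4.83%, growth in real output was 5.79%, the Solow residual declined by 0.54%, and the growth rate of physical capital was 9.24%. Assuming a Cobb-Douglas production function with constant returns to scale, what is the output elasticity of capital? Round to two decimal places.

gY = gA + α·gK + (1−α)·gL, so gY − gA − gL = α(gK − gL).
5.79 + 0.54 − 4.83 = α × (9.24 − 4.83).
1.5 = 4.41 α, so α = 0.3401.

α = 0.34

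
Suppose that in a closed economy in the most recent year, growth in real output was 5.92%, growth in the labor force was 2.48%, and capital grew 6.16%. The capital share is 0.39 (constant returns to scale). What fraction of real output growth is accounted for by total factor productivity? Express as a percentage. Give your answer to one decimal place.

33.9%

Labor's share = 1 − 0.39 = 0.61.
Capital: 0.39 × 6.16 = 2.4024 pp.
The labor force: 0.61 × 2.48 = 1.5128 pp.
TFP growth = 5.92 − 3.9152 = 2.0048%.
TFP share of growth = 2.0048 / 5.92 × 100 = 33.865%.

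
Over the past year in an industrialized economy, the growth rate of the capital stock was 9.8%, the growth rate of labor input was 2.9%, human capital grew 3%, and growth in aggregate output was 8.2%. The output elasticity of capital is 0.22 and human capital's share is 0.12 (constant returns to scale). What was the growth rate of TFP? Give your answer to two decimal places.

3.77%

Labor's share = 1 − 0.22 − 0.12 = 0.66.
The capital stock: 0.22 × 9.8 = 2.156 pp.
Human capital: 0.12 × 3 = 0.36 pp.
Labor input: 0.66 × 2.9 = 1.914 pp.
TFP growth = 8.2 − 4.43 = 3.77%.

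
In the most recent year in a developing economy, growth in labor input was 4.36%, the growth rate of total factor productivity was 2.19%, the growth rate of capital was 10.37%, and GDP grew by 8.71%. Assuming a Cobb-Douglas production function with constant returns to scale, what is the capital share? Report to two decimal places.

α = 0.36

gY = gA + α·gK + (1−α)·gL, so gY − gA − gL = α(gK − gL).
8.71 − 2.19 − 4.36 = α × (10.37 − 4.36).
2.16 = 6.01 α, so α = 0.3594.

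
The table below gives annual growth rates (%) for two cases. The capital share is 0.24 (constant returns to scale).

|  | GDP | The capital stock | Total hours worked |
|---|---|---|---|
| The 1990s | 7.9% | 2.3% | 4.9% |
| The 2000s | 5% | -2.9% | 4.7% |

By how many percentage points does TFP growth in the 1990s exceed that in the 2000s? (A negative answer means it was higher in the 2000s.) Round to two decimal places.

1.50 percentage points

Labor's share = 1 − 0.24 = 0.76.
The 1990s: TFP = 7.9 − 0.552 − 3.724 = 3.624%.
The 2000s: TFP = 5 + 0.696 − 3.572 = 2.124%.
Difference = 3.624 − (2.124) = 1.5 pp.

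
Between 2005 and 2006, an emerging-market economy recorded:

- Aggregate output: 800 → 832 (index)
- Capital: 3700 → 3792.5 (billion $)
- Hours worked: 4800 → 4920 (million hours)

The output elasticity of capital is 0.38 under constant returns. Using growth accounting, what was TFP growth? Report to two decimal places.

TFP grew 1.50%.

Aggregate output growth = (832 − 800) / 800 = 4%.
Capital growth = (3792.5 − 3700) / 3700 = 2.5%.
Hours worked growth = (4920 − 4800) / 4800 = 2.5%.
Labor's share = 1 − 0.38 = 0.62.
Capital: 0.38 × 2.5 = 0.95 pp.
Hours worked: 0.62 × 2.5 = 1.55 pp.
TFP growth = 4 − 2.5 = 1.5%.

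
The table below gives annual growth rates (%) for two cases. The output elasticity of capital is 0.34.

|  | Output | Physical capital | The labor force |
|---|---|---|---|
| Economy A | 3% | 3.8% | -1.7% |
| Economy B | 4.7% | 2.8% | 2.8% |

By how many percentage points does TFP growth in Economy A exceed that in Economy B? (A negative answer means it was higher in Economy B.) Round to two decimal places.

Labor's share = 1 − 0.34 = 0.66.
Economy A: TFP = 3 − 1.292 + 1.122 = 2.83%.
Economy B: TFP = 4.7 − 0.952 − 1.848 = 1.9%.
Difference = 2.83 − (1.9) = 0.93 pp.

0.93 percentage points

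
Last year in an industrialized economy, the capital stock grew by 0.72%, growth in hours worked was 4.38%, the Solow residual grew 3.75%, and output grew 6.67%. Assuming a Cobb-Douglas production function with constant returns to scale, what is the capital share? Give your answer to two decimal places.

0.40

gY = gA + α·gK + (1−α)·gL, so gY − gA − gL = α(gK − gL).
6.67 − 3.75 − 4.38 = α × (0.72 − 4.38).
-1.46 = -3.66 α, so α = 0.3989.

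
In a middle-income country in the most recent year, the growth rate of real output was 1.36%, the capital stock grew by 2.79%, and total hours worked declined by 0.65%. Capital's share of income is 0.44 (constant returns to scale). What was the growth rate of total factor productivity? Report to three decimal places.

Total factor productivity growth was 0.496%.

Labor's share = 1 − 0.44 = 0.56.
The capital stock: 0.44 × 2.79 = 1.2276 pp.
Total hours worked: 0.56 × (-0.65) = -0.364 pp.
TFP growth = 1.36 − 0.8636 = 0.4964%.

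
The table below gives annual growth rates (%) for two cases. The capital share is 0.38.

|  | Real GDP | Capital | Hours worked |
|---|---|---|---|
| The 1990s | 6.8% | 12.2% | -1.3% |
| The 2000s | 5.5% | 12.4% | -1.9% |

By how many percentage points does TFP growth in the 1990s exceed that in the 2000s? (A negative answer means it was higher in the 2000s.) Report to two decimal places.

1.00 percentage points

Labor's share = 1 − 0.38 = 0.62.
The 1990s: TFP = 6.8 − 4.636 + 0.806 = 2.97%.
The 2000s: TFP = 5.5 − 4.712 + 1.178 = 1.966%.
Difference = 2.97 − (1.966) = 1.004 pp.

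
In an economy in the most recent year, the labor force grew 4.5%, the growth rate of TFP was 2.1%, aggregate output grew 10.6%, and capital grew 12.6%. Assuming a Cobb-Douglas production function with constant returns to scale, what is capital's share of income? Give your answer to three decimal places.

gY = gA + α·gK + (1−α)·gL, so gY − gA − gL = α(gK − gL).
10.6 − 2.1 − 4.5 = α × (12.6 − 4.5).
4 = 8.1 α, so α = 0.49383.

0.494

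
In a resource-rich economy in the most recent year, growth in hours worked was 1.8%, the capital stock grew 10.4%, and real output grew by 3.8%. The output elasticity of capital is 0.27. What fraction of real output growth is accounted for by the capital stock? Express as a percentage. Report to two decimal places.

The capital stock contributed 0.27 × 10.4 = 2.808 pp.
Share of growth = 2.808 / 3.8 × 100 = 73.8947%.

The capital stock accounted for 73.89% of growth.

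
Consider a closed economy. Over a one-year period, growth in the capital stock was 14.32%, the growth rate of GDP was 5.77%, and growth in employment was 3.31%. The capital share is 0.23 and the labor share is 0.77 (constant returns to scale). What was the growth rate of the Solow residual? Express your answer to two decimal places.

Labor's share = 1 − 0.23 = 0.77.
The capital stock: 0.23 × 14.32 = 3.2936 pp.
Employment: 0.77 × 3.31 = 2.5487 pp.
TFP growth = 5.77 − 5.8423 = -0.0723%.

-0.07%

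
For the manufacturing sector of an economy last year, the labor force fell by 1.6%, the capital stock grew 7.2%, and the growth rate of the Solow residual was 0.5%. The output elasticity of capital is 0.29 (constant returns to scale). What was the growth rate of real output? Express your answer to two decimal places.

Real output grew 1.45%.

Labor's share = 1 − 0.29 = 0.71.
The capital stock: 0.29 × 7.2 = 2.088 pp.
The labor force: 0.71 × (-1.6) = -1.136 pp.
Output growth = 0.5 + 0.952 = 1.452%.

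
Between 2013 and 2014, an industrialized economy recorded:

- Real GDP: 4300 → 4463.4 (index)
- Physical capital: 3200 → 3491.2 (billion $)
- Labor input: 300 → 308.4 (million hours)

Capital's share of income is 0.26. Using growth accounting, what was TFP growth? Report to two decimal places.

-0.64%

Real GDP growth = (4463.4 − 4300) / 4300 = 3.8%.
Physical capital growth = (3491.2 − 3200) / 3200 = 9.1%.
Labor input growth = (308.4 − 300) / 300 = 2.8%.
Labor's share = 1 − 0.26 = 0.74.
Physical capital: 0.26 × 9.1 = 2.366 pp.
Labor input: 0.74 × 2.8 = 2.072 pp.
TFP growth = 3.8 − 4.438 = -0.638%.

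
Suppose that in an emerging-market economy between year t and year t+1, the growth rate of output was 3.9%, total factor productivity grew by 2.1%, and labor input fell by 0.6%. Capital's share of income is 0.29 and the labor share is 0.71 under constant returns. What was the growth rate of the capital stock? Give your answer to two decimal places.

Labor's share = 1 − 0.29 = 0.71.
gY = gA + 0.71×(-0.6) + 0.29×g.
0.29×g = 3.9 − 2.1 + 0.426 = 2.226.
g = 2.226 / 0.29 = 7.6759%.

The capital stock grew 7.68%.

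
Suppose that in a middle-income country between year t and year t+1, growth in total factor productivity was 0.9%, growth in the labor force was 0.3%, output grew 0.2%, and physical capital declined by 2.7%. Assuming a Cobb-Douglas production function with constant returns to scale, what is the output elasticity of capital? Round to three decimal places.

gY = gA + α·gK + (1−α)·gL, so gY − gA − gL = α(gK − gL).
0.2 − 0.9 − 0.3 = α × (-2.7 − 0.3).
-1 = -3 α, so α = 0.33333.

0.333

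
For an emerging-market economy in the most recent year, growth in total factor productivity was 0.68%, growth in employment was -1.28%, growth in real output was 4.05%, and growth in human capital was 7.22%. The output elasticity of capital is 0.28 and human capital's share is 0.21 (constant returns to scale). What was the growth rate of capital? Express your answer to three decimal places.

Labor's share = 1 − 0.28 − 0.21 = 0.51.
gY = gA + 0.21×7.22 + 0.51×(-1.28) + 0.28×g.
0.28×g = 4.05 − 0.68 − 0.8634 = 2.5066.
g = 2.5066 / 0.28 = 8.95214%.

Capital grew 8.952%.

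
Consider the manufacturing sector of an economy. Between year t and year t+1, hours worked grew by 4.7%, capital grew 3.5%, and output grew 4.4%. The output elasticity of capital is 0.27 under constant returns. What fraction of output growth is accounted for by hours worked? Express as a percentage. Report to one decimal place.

Labor's share = 1 − 0.27 = 0.73.
Hours worked contributed 0.73 × 4.7 = 3.431 pp.
Share of growth = 3.431 / 4.4 × 100 = 77.977%.

78.0%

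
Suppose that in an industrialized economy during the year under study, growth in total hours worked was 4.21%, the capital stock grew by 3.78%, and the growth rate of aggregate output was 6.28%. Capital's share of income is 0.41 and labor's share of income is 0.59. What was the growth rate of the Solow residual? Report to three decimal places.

The Solow residual growth was 2.246%.

Labor's share = 1 − 0.41 = 0.59.
The capital stock: 0.41 × 3.78 = 1.5498 pp.
Total hours worked: 0.59 × 4.21 = 2.4839 pp.
TFP growth = 6.28 − 4.0337 = 2.2463%.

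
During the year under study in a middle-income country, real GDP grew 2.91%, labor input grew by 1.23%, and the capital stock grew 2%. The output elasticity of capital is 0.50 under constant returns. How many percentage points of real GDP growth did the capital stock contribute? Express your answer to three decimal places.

Contribution = share × growth = 0.5 × 2 = 1 pp.

1.000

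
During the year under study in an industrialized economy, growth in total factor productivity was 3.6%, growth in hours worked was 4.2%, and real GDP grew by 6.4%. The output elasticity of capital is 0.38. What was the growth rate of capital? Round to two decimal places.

Capital growth was 0.52%.

Labor's share = 1 − 0.38 = 0.62.
gY = gA + 0.62×4.2 + 0.38×g.
0.38×g = 6.4 − 3.6 − 2.604 = 0.196.
g = 0.196 / 0.38 = 0.5158%.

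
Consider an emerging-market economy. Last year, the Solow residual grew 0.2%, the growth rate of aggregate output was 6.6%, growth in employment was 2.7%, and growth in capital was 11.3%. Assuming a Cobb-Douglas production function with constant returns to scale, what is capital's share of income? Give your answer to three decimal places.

gY = gA + α·gK + (1−α)·gL, so gY − gA − gL = α(gK − gL).
6.6 − 0.2 − 2.7 = α × (11.3 − 2.7).
3.7 = 8.6 α, so α = 0.43023.

Capital's share of income is 0.430.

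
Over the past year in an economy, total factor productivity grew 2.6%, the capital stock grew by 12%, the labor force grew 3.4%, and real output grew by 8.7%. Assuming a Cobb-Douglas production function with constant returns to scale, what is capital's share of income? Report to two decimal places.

0.31

gY = gA + α·gK + (1−α)·gL, so gY − gA − gL = α(gK − gL).
8.7 − 2.6 − 3.4 = α × (12 − 3.4).
2.7 = 8.6 α, so α = 0.314.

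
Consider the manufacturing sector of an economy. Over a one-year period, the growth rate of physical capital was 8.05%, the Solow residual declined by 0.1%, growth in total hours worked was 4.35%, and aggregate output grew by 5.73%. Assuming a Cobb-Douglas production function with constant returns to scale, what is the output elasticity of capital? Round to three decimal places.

The output elasticity of capital is 0.400.

gY = gA + α·gK + (1−α)·gL, so gY − gA − gL = α(gK − gL).
5.73 + 0.1 − 4.35 = α × (8.05 − 4.35).
1.48 = 3.7 α, so α = 0.4.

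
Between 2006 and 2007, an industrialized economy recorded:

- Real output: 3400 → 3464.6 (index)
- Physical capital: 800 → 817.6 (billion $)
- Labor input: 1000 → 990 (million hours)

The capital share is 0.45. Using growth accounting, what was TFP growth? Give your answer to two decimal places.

Real output growth = (3464.6 − 3400) / 3400 = 1.9%.
Physical capital growth = (817.6 − 800) / 800 = 2.2%.
Labor input growth = (990 − 1000) / 1000 = -1%.
Labor's share = 1 − 0.45 = 0.55.
Physical capital: 0.45 × 2.2 = 0.99 pp.
Labor input: 0.55 × (-1) = -0.55 pp.
TFP growth = 1.9 − 0.44 = 1.46%.

1.46%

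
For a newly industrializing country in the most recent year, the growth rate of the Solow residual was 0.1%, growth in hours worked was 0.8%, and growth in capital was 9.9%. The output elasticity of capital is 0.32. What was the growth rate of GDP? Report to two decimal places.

Labor's share = 1 − 0.32 = 0.68.
Capital: 0.32 × 9.9 = 3.168 pp.
Hours worked: 0.68 × 0.8 = 0.544 pp.
Output growth = 0.1 + 3.712 = 3.812%.

GDP growth was 3.81%.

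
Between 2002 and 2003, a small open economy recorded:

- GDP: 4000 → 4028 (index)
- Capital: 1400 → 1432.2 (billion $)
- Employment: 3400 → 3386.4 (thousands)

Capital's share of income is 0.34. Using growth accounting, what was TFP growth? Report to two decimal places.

0.18%

GDP growth = (4028 − 4000) / 4000 = 0.7%.
Capital growth = (1432.2 − 1400) / 1400 = 2.3%.
Employment growth = (3386.4 − 3400) / 3400 = -0.4%.
Labor's share = 1 − 0.34 = 0.66.
Capital: 0.34 × 2.3 = 0.782 pp.
Employment: 0.66 × (-0.4) = -0.264 pp.
TFP growth = 0.7 − 0.518 = 0.182%.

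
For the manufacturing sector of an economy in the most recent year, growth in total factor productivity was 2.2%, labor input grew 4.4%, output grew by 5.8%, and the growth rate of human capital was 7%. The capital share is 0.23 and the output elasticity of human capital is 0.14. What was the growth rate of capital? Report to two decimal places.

-0.66%

Labor's share = 1 − 0.23 − 0.14 = 0.63.
gY = gA + 0.14×7 + 0.63×4.4 + 0.23×g.
0.23×g = 5.8 − 2.2 − 3.752 = -0.152.
g = -0.152 / 0.23 = -0.6609%.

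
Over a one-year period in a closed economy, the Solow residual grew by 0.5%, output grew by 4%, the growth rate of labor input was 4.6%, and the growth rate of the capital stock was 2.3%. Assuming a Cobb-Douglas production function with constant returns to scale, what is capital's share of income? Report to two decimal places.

Capital's share of income is 0.48.

gY = gA + α·gK + (1−α)·gL, so gY − gA − gL = α(gK − gL).
4 − 0.5 − 4.6 = α × (2.3 − 4.6).
-1.1 = -2.3 α, so α = 0.4783.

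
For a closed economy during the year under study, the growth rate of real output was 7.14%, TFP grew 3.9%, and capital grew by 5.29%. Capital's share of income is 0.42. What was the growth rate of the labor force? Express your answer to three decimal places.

1.756%

Labor's share = 1 − 0.42 = 0.58.
gY = gA + 0.42×5.29 + 0.58×g.
0.58×g = 7.14 − 3.9 − 2.2218 = 1.0182.
g = 1.0182 / 0.58 = 1.75552%.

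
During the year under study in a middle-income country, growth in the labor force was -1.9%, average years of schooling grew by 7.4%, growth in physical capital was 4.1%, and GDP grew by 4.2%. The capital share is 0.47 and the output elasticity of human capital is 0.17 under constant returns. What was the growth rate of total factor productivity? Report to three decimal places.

1.699%

Labor's share = 1 − 0.47 − 0.17 = 0.36.
Physical capital: 0.47 × 4.1 = 1.927 pp.
Average years of schooling: 0.17 × 7.4 = 1.258 pp.
The labor force: 0.36 × (-1.9) = -0.684 pp.
TFP growth = 4.2 − 2.501 = 1.699%.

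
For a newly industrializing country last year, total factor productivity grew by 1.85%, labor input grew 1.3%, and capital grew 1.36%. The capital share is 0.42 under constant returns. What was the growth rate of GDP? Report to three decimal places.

Labor's share = 1 − 0.42 = 0.58.
Capital: 0.42 × 1.36 = 0.5712 pp.
Labor input: 0.58 × 1.3 = 0.754 pp.
Output growth = 1.85 + 1.3252 = 3.1752%.

GDP grew 3.175%.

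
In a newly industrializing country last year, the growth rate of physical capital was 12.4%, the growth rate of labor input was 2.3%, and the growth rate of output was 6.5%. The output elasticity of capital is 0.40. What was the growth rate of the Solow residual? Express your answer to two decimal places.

Labor's share = 1 − 0.4 = 0.6.
Physical capital: 0.4 × 12.4 = 4.96 pp.
Labor input: 0.6 × 2.3 = 1.38 pp.
TFP growth = 6.5 − 6.34 = 0.16%.

0.16%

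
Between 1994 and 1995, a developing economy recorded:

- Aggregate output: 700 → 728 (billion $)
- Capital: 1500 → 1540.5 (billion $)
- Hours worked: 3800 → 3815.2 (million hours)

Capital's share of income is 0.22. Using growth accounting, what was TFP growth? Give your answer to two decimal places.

Aggregate output growth = (728 − 700) / 700 = 4%.
Capital growth = (1540.5 − 1500) / 1500 = 2.7%.
Hours worked growth = (3815.2 − 3800) / 3800 = 0.4%.
Labor's share = 1 − 0.22 = 0.78.
Capital: 0.22 × 2.7 = 0.594 pp.
Hours worked: 0.78 × 0.4 = 0.312 pp.
TFP growth = 4 − 0.906 = 3.094%.

TFP growth was 3.09%.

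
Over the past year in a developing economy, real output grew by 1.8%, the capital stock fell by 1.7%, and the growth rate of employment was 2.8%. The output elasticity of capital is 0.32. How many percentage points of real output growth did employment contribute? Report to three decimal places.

1.904

Labor's share = 1 − 0.32 = 0.68.
Contribution = share × growth = 0.68 × 2.8 = 1.904 pp.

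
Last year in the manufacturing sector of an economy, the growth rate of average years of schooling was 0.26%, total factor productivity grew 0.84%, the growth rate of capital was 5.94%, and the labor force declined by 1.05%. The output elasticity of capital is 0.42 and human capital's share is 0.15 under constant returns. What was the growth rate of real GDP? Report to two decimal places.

Labor's share = 1 − 0.42 − 0.15 = 0.43.
Capital: 0.42 × 5.94 = 2.4948 pp.
Average years of schooling: 0.15 × 0.26 = 0.039 pp.
The labor force: 0.43 × (-1.05) = -0.4515 pp.
Output growth = 0.84 + 2.0823 = 2.9223%.

Real GDP growth was 2.92%.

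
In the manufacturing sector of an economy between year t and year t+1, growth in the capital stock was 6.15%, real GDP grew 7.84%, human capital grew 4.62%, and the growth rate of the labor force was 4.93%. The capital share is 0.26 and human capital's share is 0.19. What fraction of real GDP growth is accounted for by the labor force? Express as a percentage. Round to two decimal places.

Labor's share = 1 − 0.26 − 0.19 = 0.55.
The labor force contributed 0.55 × 4.93 = 2.7115 pp.
Share of growth = 2.7115 / 7.84 × 100 = 34.5855%.

34.59%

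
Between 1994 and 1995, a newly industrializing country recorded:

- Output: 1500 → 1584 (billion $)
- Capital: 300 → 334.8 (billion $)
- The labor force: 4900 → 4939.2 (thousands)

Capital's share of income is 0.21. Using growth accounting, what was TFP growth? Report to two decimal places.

Output growth = (1584 − 1500) / 1500 = 5.6%.
Capital growth = (334.8 − 300) / 300 = 11.6%.
The labor force growth = (4939.2 − 4900) / 4900 = 0.8%.
Labor's share = 1 − 0.21 = 0.79.
Capital: 0.21 × 11.6 = 2.436 pp.
The labor force: 0.79 × 0.8 = 0.632 pp.
TFP growth = 5.6 − 3.068 = 2.532%.

2.53%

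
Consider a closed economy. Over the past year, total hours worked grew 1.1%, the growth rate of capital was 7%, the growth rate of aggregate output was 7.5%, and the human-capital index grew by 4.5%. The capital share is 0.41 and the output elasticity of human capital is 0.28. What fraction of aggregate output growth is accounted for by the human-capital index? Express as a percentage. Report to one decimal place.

The human-capital index contributed 0.28 × 4.5 = 1.26 pp.
Share of growth = 1.26 / 7.5 × 100 = 16.8%.

16.8%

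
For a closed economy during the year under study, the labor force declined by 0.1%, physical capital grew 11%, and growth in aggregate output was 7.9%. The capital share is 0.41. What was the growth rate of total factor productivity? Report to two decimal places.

Labor's share = 1 − 0.41 = 0.59.
Physical capital: 0.41 × 11 = 4.51 pp.
The labor force: 0.59 × (-0.1) = -0.059 pp.
TFP growth = 7.9 − 4.451 = 3.449%.

3.45%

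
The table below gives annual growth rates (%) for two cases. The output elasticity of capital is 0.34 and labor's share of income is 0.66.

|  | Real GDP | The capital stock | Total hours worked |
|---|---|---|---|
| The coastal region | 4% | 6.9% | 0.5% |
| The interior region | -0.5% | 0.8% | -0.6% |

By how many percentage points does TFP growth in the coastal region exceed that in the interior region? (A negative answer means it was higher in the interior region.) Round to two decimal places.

Labor's share = 1 − 0.34 = 0.66.
The coastal region: TFP = 4 − 2.346 − 0.33 = 1.324%.
The interior region: TFP = -0.5 − 0.272 + 0.396 = -0.376%.
Difference = 1.324 − (-0.376) = 1.7 pp.

1.70 percentage points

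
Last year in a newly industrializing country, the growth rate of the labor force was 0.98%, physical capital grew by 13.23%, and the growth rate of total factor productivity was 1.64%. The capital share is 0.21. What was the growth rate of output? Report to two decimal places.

Labor's share = 1 − 0.21 = 0.79.
Physical capital: 0.21 × 13.23 = 2.7783 pp.
The labor force: 0.79 × 0.98 = 0.7742 pp.
Output growth = 1.64 + 3.5525 = 5.1925%.

Output growth was 5.19%.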